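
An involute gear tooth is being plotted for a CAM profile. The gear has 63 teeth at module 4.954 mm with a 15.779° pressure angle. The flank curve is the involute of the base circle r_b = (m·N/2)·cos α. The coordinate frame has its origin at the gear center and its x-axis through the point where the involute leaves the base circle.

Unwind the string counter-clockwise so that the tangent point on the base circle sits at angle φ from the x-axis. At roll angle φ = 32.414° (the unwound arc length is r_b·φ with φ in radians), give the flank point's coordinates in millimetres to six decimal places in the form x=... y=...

pitch radius r_p = m·N/2 = 4.954·63/2 = 156.051000
base radius r_b = r_p·cos α = 156.051000·cos 15.779° = 150.170643
roll angle φ = 32.414° = 0.56573102 rad
x = r_b·(cos φ + φ·sin φ) = 150.170643·(0.84419697 + 0.56573102·0.53603309) = 172.312932
y = r_b·(sin φ − φ·cos φ) = 150.170643·(0.53603309 − 0.56573102·0.84419697) = 8.776674

x=172.312932 y=8.776674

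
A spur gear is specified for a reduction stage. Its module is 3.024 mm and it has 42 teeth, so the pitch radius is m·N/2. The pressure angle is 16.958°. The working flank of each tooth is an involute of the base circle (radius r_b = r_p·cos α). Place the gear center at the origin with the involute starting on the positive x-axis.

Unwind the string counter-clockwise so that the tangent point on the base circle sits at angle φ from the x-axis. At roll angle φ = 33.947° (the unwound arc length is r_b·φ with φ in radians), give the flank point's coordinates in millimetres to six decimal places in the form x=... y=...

pitch radius r_p = m·N/2 = 3.024·42/2 = 63.504000
base radius r_b = r_p·cos α = 63.504000·cos 16.958° = 60.742771
roll angle φ = 33.947° = 0.59248692 rad
x = r_b·(cos φ + φ·sin φ) = 60.742771·(0.82955448 + 0.59248692·0.55842578) = 70.486790
y = r_b·(sin φ − φ·cos φ) = 60.742771·(0.55842578 − 0.59248692·0.82955448) = 4.065246

x=70.486790 y=4.065246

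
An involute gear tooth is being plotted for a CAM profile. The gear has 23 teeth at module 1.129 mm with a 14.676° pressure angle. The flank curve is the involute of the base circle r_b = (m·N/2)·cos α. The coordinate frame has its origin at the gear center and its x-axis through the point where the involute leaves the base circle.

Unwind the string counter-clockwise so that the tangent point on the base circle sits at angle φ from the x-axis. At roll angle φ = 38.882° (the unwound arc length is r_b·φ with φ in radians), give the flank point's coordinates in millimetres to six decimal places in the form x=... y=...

pitch radius r_p = m·N/2 = 1.129·23/2 = 12.983500
base radius r_b = r_p·cos α = 12.983500·cos 14.676° = 12.559900
roll angle φ = 38.882° = 0.67861892 rad
x = r_b·(cos φ + φ·sin φ) = 12.559900·(0.77844039 + 0.67861892·0.62771853) = 15.127420
y = r_b·(sin φ − φ·cos φ) = 12.559900·(0.62771853 − 0.67861892·0.77844039) = 1.249134

x=15.127420 y=1.249134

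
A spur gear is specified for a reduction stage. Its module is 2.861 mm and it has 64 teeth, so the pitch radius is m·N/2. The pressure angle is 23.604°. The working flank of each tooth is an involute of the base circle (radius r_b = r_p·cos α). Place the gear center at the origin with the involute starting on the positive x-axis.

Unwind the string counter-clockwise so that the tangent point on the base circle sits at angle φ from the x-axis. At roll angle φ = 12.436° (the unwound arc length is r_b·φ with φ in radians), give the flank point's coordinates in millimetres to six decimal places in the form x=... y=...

pitch radius r_p = m·N/2 = 2.861·64/2 = 91.552000
base radius r_b = r_p·cos α = 91.552000·cos 23.604° = 83.892282
roll angle φ = 12.436° = 0.21704915 rad
x = r_b·(cos φ + φ·sin φ) = 83.892282·(0.97653716 + 0.21704915·0.21534895) = 85.845165
y = r_b·(sin φ − φ·cos φ) = 83.892282·(0.21534895 − 0.21704915·0.97653716) = 0.284595

x=85.845165 y=0.284595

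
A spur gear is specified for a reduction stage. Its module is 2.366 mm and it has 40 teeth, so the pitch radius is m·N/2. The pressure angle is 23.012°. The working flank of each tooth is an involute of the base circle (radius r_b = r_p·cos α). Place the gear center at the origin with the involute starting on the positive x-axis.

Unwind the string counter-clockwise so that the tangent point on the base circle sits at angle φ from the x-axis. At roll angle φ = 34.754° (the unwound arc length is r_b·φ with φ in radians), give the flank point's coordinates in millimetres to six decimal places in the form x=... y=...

pitch radius r_p = m·N/2 = 2.366·40/2 = 47.320000
base radius r_b = r_p·cos α = 47.320000·cos 23.012° = 43.554416
roll angle φ = 34.754° = 0.60657173 rad
x = r_b·(cos φ + φ·sin φ) = 43.554416·(0.82160714 + 0.60657173·0.57005412) = 50.844810
y = r_b·(sin φ − φ·cos φ) = 43.554416·(0.57005412 − 0.60657173·0.82160714) = 3.122436

x=50.844810 y=3.122436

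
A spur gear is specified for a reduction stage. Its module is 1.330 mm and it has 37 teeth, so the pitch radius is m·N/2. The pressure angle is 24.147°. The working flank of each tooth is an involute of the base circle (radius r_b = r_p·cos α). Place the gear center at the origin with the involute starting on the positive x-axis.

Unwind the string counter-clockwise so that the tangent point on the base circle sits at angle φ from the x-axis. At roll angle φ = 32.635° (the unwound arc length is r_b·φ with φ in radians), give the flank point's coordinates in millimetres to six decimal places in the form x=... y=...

pitch radius r_p = m·N/2 = 1.330·37/2 = 24.605000
base radius r_b = r_p·cos α = 24.605000·cos 24.147° = 22.452036
roll angle φ = 32.635° = 0.56958820 rad
x = r_b·(cos φ + φ·sin φ) = 22.452036·(0.84212312 + 0.56958820·0.53928531) = 25.803983
y = r_b·(sin φ − φ·cos φ) = 22.452036·(0.53928531 − 0.56958820·0.84212312) = 1.338633

x=25.803983 y=1.338633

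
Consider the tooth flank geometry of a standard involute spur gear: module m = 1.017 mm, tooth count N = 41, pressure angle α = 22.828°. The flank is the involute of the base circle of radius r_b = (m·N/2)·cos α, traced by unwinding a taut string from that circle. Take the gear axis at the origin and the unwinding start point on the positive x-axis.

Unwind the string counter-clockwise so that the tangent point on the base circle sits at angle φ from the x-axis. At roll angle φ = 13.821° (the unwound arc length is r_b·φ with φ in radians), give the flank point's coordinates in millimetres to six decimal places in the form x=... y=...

pitch radius r_p = m·N/2 = 1.017·41/2 = 20.848500
base radius r_b = r_p·cos α = 20.848500·cos 22.828° = 19.215513
roll angle φ = 13.821° = 0.24122196 rad
x = r_b·(cos φ + φ·sin φ) = 19.215513·(0.97104679 + 0.24122196·0.23888938) = 19.766464
y = r_b·(sin φ − φ·cos φ) = 19.215513·(0.23888938 − 0.24122196·0.97104679) = 0.089382

x=19.766464 y=0.089382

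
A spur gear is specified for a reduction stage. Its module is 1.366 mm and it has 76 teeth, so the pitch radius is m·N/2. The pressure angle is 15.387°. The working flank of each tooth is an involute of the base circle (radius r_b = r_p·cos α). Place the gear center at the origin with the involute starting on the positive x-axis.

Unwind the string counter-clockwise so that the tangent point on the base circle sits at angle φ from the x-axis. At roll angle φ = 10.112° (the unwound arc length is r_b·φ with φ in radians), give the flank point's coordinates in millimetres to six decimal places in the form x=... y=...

pitch radius r_p = m·N/2 = 1.366·76/2 = 51.908000
base radius r_b = r_p·cos α = 51.908000·cos 15.387° = 50.047391
roll angle φ = 10.112° = 0.17648769 rad
x = r_b·(cos φ + φ·sin φ) = 50.047391·(0.98446643 + 0.17648769·0.17557292) = 50.820767
y = r_b·(sin φ − φ·cos φ) = 50.047391·(0.17557292 − 0.17648769·0.98446643) = 0.091422

x=50.820767 y=0.091422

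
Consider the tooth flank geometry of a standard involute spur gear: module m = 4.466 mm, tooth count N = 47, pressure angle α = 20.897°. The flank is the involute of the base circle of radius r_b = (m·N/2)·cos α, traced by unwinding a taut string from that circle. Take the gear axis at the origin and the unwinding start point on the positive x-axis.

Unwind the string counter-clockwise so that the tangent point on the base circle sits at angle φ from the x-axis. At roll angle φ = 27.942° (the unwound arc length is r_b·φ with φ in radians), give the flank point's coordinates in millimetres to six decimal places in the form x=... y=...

x=109.022934 y=3.701317

pitch radius r_p = m·N/2 = 4.466·47/2 = 104.951000
base radius r_b = r_p·cos α = 104.951000·cos 20.897° = 98.047654
roll angle φ = 27.942° = 0.48767990 rad
x = r_b·(cos φ + φ·sin φ) = 98.047654·(0.88342238 + 0.48767990·0.46857752) = 109.022934
y = r_b·(sin φ − φ·cos φ) = 98.047654·(0.46857752 − 0.48767990·0.88342238) = 3.701317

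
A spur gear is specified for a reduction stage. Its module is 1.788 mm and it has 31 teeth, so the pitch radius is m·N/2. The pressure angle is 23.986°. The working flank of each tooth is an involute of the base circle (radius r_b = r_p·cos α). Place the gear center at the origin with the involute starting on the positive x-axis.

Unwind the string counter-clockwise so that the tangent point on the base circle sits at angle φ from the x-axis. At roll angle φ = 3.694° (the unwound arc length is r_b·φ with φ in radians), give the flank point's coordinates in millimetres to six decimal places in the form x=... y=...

pitch radius r_p = m·N/2 = 1.788·31/2 = 27.714000
base radius r_b = r_p·cos α = 27.714000·cos 23.986° = 25.320752
roll angle φ = 3.694° = 0.06447246 rad
x = r_b·(cos φ + φ·sin φ) = 25.320752·(0.99792237 + 0.06447246·0.06442781) = 25.373323
y = r_b·(sin φ − φ·cos φ) = 25.320752·(0.06442781 − 0.06447246·0.99792237) = 0.002261

x=25.373323 y=0.002261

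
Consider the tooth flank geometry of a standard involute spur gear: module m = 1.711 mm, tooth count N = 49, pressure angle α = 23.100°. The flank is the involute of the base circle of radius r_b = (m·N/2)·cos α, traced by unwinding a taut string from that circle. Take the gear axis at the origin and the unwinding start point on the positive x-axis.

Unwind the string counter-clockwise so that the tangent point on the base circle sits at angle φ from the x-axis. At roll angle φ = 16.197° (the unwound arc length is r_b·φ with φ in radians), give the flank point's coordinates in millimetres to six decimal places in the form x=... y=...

x=40.068497 y=0.288045

pitch radius r_p = m·N/2 = 1.711·49/2 = 41.919500
base radius r_b = r_p·cos α = 41.919500·cos 23.100° = 38.558457
roll angle φ = 16.197° = 0.28269098 rad
x = r_b·(cos φ + φ·sin φ) = 38.558457·(0.96030829 + 0.28269098·0.27894082) = 40.068497
y = r_b·(sin φ − φ·cos φ) = 38.558457·(0.27894082 − 0.28269098·0.96030829) = 0.288045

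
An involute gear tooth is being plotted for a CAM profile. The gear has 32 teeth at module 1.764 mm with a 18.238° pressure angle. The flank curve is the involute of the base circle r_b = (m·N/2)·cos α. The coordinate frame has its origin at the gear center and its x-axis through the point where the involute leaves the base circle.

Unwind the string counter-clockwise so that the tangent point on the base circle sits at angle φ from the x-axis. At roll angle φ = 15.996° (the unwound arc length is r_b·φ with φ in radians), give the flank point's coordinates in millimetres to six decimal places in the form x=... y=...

pitch radius r_p = m·N/2 = 1.764·32/2 = 28.224000
base radius r_b = r_p·cos α = 28.224000·cos 18.238° = 26.806159
roll angle φ = 15.996° = 0.27918287 rad
x = r_b·(cos φ + φ·sin φ) = 26.806159·(0.96128094 + 0.27918287·0.27557025) = 27.830568
y = r_b·(sin φ − φ·cos φ) = 26.806159·(0.27557025 − 0.27918287·0.96128094) = 0.192926

x=27.830568 y=0.192926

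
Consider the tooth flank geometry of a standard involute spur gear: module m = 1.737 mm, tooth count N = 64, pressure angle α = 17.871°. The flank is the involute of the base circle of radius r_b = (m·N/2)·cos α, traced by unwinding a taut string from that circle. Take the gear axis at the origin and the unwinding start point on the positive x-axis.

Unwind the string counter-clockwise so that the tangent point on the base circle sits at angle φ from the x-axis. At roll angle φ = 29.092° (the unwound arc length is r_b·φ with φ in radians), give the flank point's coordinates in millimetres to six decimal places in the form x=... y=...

x=59.288165 y=2.249397

pitch radius r_p = m·N/2 = 1.737·64/2 = 55.584000
base radius r_b = r_p·cos α = 55.584000·cos 17.871° = 52.902064
roll angle φ = 29.092° = 0.50775119 rad
x = r_b·(cos φ + φ·sin φ) = 52.902064·(0.87384012 + 0.50775119·0.48621337) = 59.288165
y = r_b·(sin φ − φ·cos φ) = 52.902064·(0.48621337 − 0.50775119·0.87384012) = 2.249397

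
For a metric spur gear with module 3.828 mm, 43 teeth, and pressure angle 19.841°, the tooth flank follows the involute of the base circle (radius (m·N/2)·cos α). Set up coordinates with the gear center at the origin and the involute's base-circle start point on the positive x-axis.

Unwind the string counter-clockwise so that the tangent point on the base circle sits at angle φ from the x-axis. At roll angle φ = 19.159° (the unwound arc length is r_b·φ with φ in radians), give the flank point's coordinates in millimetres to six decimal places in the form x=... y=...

x=81.624321 y=0.954110

pitch radius r_p = m·N/2 = 3.828·43/2 = 82.302000
base radius r_b = r_p·cos α = 82.302000·cos 19.841° = 77.416400
roll angle φ = 19.159° = 0.33438763 rad
x = r_b·(cos φ + φ·sin φ) = 77.416400·(0.94461146 + 0.33438763·0.32819078) = 81.624321
y = r_b·(sin φ − φ·cos φ) = 77.416400·(0.32819078 − 0.33438763·0.94461146) = 0.954110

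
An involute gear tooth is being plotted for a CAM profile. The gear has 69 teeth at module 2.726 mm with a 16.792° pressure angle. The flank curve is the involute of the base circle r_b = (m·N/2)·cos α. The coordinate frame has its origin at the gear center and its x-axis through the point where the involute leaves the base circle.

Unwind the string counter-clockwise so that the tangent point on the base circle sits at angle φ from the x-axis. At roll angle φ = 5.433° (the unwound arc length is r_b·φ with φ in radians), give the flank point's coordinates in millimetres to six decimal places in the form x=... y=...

pitch radius r_p = m·N/2 = 2.726·69/2 = 94.047000
base radius r_b = r_p·cos α = 94.047000·cos 16.792° = 90.036821
roll angle φ = 5.433° = 0.09482374 rad
x = r_b·(cos φ + φ·sin φ) = 90.036821·(0.99550760 + 0.09482374·0.09468170) = 90.440697
y = r_b·(sin φ − φ·cos φ) = 90.036821·(0.09468170 − 0.09482374·0.99550760) = 0.025566

x=90.440697 y=0.025566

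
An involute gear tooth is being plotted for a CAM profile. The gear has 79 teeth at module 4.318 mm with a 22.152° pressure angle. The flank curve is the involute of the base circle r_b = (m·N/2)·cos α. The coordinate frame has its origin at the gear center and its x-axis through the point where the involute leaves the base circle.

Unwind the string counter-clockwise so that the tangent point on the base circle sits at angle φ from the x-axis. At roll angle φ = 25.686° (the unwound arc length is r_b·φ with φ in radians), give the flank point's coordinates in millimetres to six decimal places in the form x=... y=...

pitch radius r_p = m·N/2 = 4.318·79/2 = 170.561000
base radius r_b = r_p·cos α = 170.561000·cos 22.152° = 157.971347
roll angle φ = 25.686° = 0.44830527 rad
x = r_b·(cos φ + φ·sin φ) = 157.971347·(0.90118296 + 0.44830527·0.43343890) = 173.056963
y = r_b·(sin φ − φ·cos φ) = 157.971347·(0.43343890 − 0.44830527·0.90118296) = 4.649701

x=173.056963 y=4.649701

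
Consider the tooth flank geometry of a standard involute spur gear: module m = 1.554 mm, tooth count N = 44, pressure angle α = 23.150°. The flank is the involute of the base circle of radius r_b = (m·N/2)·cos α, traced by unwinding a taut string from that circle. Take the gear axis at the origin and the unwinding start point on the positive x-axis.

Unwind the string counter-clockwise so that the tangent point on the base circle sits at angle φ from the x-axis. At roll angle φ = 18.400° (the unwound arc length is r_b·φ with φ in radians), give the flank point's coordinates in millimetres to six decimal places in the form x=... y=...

pitch radius r_p = m·N/2 = 1.554·44/2 = 34.188000
base radius r_b = r_p·cos α = 34.188000·cos 23.150° = 31.435140
roll angle φ = 18.400° = 0.32114058 rad
x = r_b·(cos φ + φ·sin φ) = 31.435140·(0.94887601 + 0.32114058·0.31564904) = 33.014559
y = r_b·(sin φ − φ·cos φ) = 31.435140·(0.31564904 − 0.32114058·0.94887601) = 0.343474

x=33.014559 y=0.343474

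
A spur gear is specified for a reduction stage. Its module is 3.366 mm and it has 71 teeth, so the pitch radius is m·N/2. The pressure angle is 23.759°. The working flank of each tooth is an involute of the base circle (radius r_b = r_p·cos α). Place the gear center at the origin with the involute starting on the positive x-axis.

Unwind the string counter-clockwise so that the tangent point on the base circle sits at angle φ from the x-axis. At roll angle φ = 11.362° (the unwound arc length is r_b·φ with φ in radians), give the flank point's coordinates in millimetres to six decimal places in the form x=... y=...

x=111.495041 y=0.283170

pitch radius r_p = m·N/2 = 3.366·71/2 = 119.493000
base radius r_b = r_p·cos α = 119.493000·cos 23.759° = 109.365754
roll angle φ = 11.362° = 0.19830431 rad
x = r_b·(cos φ + φ·sin φ) = 109.365754·(0.98040205 + 0.19830431·0.19700716) = 111.495041
y = r_b·(sin φ − φ·cos φ) = 109.365754·(0.19700716 − 0.19830431·0.98040205) = 0.283170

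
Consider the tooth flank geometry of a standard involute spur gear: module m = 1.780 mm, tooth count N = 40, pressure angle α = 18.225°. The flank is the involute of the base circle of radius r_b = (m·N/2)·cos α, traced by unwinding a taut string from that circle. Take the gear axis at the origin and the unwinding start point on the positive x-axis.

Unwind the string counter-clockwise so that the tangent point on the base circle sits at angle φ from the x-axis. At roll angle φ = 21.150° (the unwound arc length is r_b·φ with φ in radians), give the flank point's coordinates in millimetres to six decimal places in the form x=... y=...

x=36.040058 y=0.559257

pitch radius r_p = m·N/2 = 1.780·40/2 = 35.600000
base radius r_b = r_p·cos α = 35.600000·cos 18.225° = 33.814150
roll angle φ = 21.150° = 0.36913714 rad
x = r_b·(cos φ + φ·sin φ) = 33.814150·(0.93263902 + 0.36913714·0.36081083) = 36.040058
y = r_b·(sin φ − φ·cos φ) = 33.814150·(0.36081083 − 0.36913714·0.93263902) = 0.559257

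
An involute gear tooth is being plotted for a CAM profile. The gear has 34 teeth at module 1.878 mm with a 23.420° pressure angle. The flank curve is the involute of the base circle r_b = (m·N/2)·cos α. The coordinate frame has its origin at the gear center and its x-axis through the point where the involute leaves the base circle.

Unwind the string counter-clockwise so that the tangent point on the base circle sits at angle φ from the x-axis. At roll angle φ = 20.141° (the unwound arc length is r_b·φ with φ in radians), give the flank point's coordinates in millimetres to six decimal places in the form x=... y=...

pitch radius r_p = m·N/2 = 1.878·34/2 = 31.926000
base radius r_b = r_p·cos α = 31.926000·cos 23.420° = 29.295806
roll angle φ = 20.141° = 0.35152676 rad
x = r_b·(cos φ + φ·sin φ) = 29.295806·(0.93884809 + 0.35152676·0.34433161) = 31.050329
y = r_b·(sin φ − φ·cos φ) = 29.295806·(0.34433161 − 0.35152676·0.93884809) = 0.418970

x=31.050329 y=0.418970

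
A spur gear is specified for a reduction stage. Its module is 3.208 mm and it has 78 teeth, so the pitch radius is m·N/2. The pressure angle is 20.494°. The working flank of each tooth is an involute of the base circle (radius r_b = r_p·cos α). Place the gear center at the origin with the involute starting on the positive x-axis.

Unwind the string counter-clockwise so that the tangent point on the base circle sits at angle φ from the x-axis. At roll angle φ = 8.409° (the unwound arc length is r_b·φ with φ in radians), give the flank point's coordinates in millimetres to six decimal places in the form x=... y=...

x=118.448898 y=0.123229

pitch radius r_p = m·N/2 = 3.208·78/2 = 125.112000
base radius r_b = r_p·cos α = 125.112000·cos 20.494° = 117.193519
roll angle φ = 8.409° = 0.14676474 rad
x = r_b·(cos φ + φ·sin φ) = 117.193519·(0.98924937 + 0.14676474·0.14623842) = 118.448898
y = r_b·(sin φ − φ·cos φ) = 117.193519·(0.14623842 − 0.14676474·0.98924937) = 0.123229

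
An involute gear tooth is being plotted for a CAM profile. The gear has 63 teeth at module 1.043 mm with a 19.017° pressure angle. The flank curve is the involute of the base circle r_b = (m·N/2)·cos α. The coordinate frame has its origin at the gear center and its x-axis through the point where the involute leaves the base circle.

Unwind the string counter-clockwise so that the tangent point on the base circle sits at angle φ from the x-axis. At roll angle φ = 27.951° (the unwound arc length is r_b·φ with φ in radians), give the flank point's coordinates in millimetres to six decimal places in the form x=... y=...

x=34.540421 y=1.173688

pitch radius r_p = m·N/2 = 1.043·63/2 = 32.854500
base radius r_b = r_p·cos α = 32.854500·cos 19.017° = 31.061365
roll angle φ = 27.951° = 0.48783698 rad
x = r_b·(cos φ + φ·sin φ) = 31.061365·(0.88334877 + 0.48783698·0.46871628) = 34.540421
y = r_b·(sin φ − φ·cos φ) = 31.061365·(0.46871628 − 0.48783698·0.88334877) = 1.173688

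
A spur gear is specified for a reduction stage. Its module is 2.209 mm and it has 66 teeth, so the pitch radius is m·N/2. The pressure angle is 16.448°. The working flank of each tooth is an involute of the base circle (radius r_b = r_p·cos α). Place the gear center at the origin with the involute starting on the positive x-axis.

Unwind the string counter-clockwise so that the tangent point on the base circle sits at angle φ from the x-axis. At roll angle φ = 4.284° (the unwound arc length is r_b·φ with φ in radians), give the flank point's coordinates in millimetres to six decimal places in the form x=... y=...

x=70.108999 y=0.009736

pitch radius r_p = m·N/2 = 2.209·66/2 = 72.897000
base radius r_b = r_p·cos α = 72.897000·cos 16.448° = 69.913844
roll angle φ = 4.284° = 0.07476991 rad
x = r_b·(cos φ + φ·sin φ) = 69.913844·(0.99720603 + 0.07476991·0.07470026) = 70.108999
y = r_b·(sin φ − φ·cos φ) = 69.913844·(0.07470026 − 0.07476991·0.99720603) = 0.009736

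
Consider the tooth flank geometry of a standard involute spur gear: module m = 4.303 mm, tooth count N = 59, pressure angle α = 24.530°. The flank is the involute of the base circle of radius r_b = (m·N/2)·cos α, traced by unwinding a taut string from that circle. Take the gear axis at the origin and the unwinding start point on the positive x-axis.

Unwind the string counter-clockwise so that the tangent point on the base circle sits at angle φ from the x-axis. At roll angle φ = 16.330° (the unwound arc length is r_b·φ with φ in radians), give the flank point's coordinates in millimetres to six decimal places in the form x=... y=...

x=120.077115 y=0.883995

pitch radius r_p = m·N/2 = 4.303·59/2 = 126.938500
base radius r_b = r_p·cos α = 126.938500·cos 24.530° = 115.481540
roll angle φ = 16.330° = 0.28501227 rad
x = r_b·(cos φ + φ·sin φ) = 115.481540·(0.95965820 + 0.28501227·0.28116922) = 120.077115
y = r_b·(sin φ − φ·cos φ) = 115.481540·(0.28116922 − 0.28501227·0.95965820) = 0.883995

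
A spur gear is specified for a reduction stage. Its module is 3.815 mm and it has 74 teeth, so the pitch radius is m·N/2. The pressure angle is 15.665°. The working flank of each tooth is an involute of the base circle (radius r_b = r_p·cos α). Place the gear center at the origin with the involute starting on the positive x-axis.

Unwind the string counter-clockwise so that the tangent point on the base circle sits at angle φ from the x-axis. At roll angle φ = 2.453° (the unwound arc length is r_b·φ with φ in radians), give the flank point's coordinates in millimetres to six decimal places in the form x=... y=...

x=136.036564 y=0.003555

pitch radius r_p = m·N/2 = 3.815·74/2 = 141.155000
base radius r_b = r_p·cos α = 141.155000·cos 15.665° = 135.912061
roll angle φ = 2.453° = 0.04281293 rad
x = r_b·(cos φ + φ·sin φ) = 135.912061·(0.99908367 + 0.04281293·0.04279985) = 136.036564
y = r_b·(sin φ − φ·cos φ) = 135.912061·(0.04279985 − 0.04281293·0.99908367) = 0.003555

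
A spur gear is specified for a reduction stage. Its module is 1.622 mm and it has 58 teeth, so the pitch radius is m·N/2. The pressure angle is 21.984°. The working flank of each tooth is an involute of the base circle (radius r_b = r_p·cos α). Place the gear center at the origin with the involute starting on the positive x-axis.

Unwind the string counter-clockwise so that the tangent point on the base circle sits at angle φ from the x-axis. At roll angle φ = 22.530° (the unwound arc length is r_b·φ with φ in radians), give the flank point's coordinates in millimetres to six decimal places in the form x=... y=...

pitch radius r_p = m·N/2 = 1.622·58/2 = 47.038000
base radius r_b = r_p·cos α = 47.038000·cos 21.984° = 43.617793
roll angle φ = 22.530° = 0.39322268 rad
x = r_b·(cos φ + φ·sin φ) = 43.617793·(0.92367903 + 0.39322268·0.38316712) = 46.860734
y = r_b·(sin φ − φ·cos φ) = 43.617793·(0.38316712 − 0.39322268·0.92367903) = 0.870418

x=46.860734 y=0.870418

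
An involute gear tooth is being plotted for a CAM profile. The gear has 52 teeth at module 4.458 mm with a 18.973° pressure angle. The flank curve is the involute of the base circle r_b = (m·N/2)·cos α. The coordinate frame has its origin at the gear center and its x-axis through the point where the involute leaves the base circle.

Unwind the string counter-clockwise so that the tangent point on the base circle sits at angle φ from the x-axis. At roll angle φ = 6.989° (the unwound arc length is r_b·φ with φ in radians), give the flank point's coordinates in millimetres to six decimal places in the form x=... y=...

x=110.423378 y=0.066216

pitch radius r_p = m·N/2 = 4.458·52/2 = 115.908000
base radius r_b = r_p·cos α = 115.908000·cos 18.973° = 109.610938
roll angle φ = 6.989° = 0.12198106 rad
x = r_b·(cos φ + φ·sin φ) = 109.610938·(0.99256953 + 0.12198106·0.12167879) = 110.423378
y = r_b·(sin φ − φ·cos φ) = 109.610938·(0.12167879 − 0.12198106·0.99256953) = 0.066216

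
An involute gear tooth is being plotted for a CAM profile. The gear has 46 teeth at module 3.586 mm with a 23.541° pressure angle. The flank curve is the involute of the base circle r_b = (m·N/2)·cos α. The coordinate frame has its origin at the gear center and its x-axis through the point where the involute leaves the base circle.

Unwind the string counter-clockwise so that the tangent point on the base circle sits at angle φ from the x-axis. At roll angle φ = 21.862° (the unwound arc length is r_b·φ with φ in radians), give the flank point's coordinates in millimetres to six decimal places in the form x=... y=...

x=80.919335 y=1.379892

pitch radius r_p = m·N/2 = 3.586·46/2 = 82.478000
base radius r_b = r_p·cos α = 82.478000·cos 23.541° = 75.613727
roll angle φ = 21.862° = 0.38156388 rad
x = r_b·(cos φ + φ·sin φ) = 75.613727·(0.92808342 + 0.38156388·0.37237234) = 80.919335
y = r_b·(sin φ − φ·cos φ) = 75.613727·(0.37237234 − 0.38156388·0.92808342) = 1.379892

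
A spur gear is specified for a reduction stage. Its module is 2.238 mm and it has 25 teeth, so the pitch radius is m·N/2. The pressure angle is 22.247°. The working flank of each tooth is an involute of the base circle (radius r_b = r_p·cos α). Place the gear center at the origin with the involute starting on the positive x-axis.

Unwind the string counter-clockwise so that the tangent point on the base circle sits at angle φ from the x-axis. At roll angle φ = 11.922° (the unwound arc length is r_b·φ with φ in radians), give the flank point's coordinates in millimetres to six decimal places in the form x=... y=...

x=26.447026 y=0.077420

pitch radius r_p = m·N/2 = 2.238·25/2 = 27.975000
base radius r_b = r_p·cos α = 27.975000·cos 22.247° = 25.892550
roll angle φ = 11.922° = 0.20807815 rad
x = r_b·(cos φ + φ·sin φ) = 25.892550·(0.97842974 + 0.20807815·0.20657989) = 26.447026
y = r_b·(sin φ − φ·cos φ) = 25.892550·(0.20657989 − 0.20807815·0.97842974) = 0.077420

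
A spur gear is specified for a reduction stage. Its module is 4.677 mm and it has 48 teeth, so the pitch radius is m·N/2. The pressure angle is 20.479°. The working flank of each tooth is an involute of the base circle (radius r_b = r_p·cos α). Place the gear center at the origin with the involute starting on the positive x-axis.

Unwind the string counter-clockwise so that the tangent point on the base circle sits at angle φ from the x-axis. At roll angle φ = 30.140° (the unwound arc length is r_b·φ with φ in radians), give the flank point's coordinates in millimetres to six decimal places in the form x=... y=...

pitch radius r_p = m·N/2 = 4.677·48/2 = 112.248000
base radius r_b = r_p·cos α = 112.248000·cos 20.479° = 105.153981
roll angle φ = 30.140° = 0.52604224 rad
x = r_b·(cos φ + φ·sin φ) = 105.153981·(0.86480109 + 0.52604224·0.50211460) = 118.711965
y = r_b·(sin φ − φ·cos φ) = 105.153981·(0.50211460 − 0.52604224·0.86480109) = 4.962501

x=118.711965 y=4.962501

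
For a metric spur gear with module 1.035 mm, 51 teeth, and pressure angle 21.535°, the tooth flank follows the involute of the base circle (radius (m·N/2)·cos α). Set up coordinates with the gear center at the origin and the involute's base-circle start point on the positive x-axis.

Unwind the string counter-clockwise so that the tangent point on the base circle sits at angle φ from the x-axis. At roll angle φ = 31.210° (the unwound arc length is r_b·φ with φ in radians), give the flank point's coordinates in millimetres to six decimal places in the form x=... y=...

pitch radius r_p = m·N/2 = 1.035·51/2 = 26.392500
base radius r_b = r_p·cos α = 26.392500·cos 21.535° = 24.550132
roll angle φ = 31.210° = 0.54471726 rad
x = r_b·(cos φ + φ·sin φ) = 24.550132·(0.85527383 + 0.54471726·0.51817629) = 27.926595
y = r_b·(sin φ − φ·cos φ) = 24.550132·(0.51817629 − 0.54471726·0.85527383) = 1.283821

x=27.926595 y=1.283821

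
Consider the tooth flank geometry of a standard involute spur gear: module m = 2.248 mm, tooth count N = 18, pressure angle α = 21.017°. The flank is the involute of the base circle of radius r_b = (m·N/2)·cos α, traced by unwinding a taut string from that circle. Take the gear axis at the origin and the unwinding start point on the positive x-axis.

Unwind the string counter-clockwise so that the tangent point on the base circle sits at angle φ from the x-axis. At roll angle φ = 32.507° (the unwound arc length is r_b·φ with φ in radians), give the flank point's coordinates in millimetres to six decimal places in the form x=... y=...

x=21.685402 y=1.113110

pitch radius r_p = m·N/2 = 2.248·18/2 = 20.232000
base radius r_b = r_p·cos α = 20.232000·cos 21.017° = 18.886047
roll angle φ = 32.507° = 0.56735418 rad
x = r_b·(cos φ + φ·sin φ) = 18.886047·(0.84332580 + 0.56735418·0.53740264) = 21.685402
y = r_b·(sin φ − φ·cos φ) = 18.886047·(0.53740264 − 0.56735418·0.84332580) = 1.113110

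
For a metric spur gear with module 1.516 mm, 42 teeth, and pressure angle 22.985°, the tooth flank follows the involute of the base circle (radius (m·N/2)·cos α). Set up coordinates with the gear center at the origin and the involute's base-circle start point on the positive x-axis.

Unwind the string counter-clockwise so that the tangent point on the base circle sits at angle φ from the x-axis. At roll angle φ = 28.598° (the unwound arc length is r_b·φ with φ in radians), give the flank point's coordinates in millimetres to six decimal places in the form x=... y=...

pitch radius r_p = m·N/2 = 1.516·42/2 = 31.836000
base radius r_b = r_p·cos α = 31.836000·cos 22.985° = 29.308448
roll angle φ = 28.598° = 0.49912926 rad
x = r_b·(cos φ + φ·sin φ) = 29.308448·(0.87799968 + 0.49912926·0.47866121) = 32.735001
y = r_b·(sin φ − φ·cos φ) = 29.308448·(0.47866121 − 0.49912926·0.87799968) = 1.184820

x=32.735001 y=1.184820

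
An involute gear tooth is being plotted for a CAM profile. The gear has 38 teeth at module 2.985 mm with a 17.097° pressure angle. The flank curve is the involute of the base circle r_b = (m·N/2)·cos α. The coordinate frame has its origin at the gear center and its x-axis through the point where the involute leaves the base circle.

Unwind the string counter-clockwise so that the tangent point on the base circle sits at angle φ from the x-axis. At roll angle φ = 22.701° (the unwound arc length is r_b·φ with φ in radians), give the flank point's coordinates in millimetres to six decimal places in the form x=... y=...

pitch radius r_p = m·N/2 = 2.985·38/2 = 56.715000
base radius r_b = r_p·cos α = 56.715000·cos 17.097° = 54.208674
roll angle φ = 22.701° = 0.39620719 rad
x = r_b·(cos φ + φ·sin φ) = 54.208674·(0.92253135 + 0.39620719·0.38592214) = 58.297986
y = r_b·(sin φ − φ·cos φ) = 54.208674·(0.38592214 − 0.39620719·0.92253135) = 1.106322

x=58.297986 y=1.106322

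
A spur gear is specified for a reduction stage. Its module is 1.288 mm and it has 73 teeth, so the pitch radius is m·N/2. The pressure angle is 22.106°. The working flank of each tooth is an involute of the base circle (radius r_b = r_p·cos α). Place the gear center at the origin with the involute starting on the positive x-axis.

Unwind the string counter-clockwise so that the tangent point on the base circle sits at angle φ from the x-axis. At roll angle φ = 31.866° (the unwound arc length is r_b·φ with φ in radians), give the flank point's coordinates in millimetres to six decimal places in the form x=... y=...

x=49.780482 y=2.421302

pitch radius r_p = m·N/2 = 1.288·73/2 = 47.012000
base radius r_b = r_p·cos α = 47.012000·cos 22.106° = 43.556112
roll angle φ = 31.866° = 0.55616662 rad
x = r_b·(cos φ + φ·sin φ) = 43.556112·(0.84928512 + 0.55616662·0.52793445) = 49.780482
y = r_b·(sin φ − φ·cos φ) = 43.556112·(0.52793445 − 0.55616662·0.84928512) = 2.421302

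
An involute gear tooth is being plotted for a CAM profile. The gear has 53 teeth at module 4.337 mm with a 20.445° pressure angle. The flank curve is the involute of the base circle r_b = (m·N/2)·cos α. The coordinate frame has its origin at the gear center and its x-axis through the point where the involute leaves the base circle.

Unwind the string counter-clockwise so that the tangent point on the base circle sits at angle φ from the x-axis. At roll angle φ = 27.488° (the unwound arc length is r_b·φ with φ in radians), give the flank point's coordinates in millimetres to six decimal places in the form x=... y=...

x=119.380098 y=3.873377

pitch radius r_p = m·N/2 = 4.337·53/2 = 114.930500
base radius r_b = r_p·cos α = 114.930500·cos 20.445° = 107.690790
roll angle φ = 27.488° = 0.47975610 rad
x = r_b·(cos φ + φ·sin φ) = 107.690790·(0.88710752 + 0.47975610·0.46156283) = 119.380098
y = r_b·(sin φ − φ·cos φ) = 107.690790·(0.46156283 − 0.47975610·0.88710752) = 3.873377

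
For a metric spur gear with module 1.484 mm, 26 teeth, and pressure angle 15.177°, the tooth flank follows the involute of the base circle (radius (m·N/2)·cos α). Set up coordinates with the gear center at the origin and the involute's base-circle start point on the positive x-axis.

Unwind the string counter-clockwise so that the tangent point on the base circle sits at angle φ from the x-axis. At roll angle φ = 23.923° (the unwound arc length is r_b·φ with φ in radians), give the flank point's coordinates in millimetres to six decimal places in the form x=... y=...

x=20.172061 y=0.443943

pitch radius r_p = m·N/2 = 1.484·26/2 = 19.292000
base radius r_b = r_p·cos α = 19.292000·cos 15.177° = 18.619127
roll angle φ = 23.923° = 0.41753512 rad
x = r_b·(cos φ + φ·sin φ) = 18.619127·(0.91409125 + 0.41753512·0.40550856) = 20.172061
y = r_b·(sin φ − φ·cos φ) = 18.619127·(0.40550856 − 0.41753512·0.91409125) = 0.443943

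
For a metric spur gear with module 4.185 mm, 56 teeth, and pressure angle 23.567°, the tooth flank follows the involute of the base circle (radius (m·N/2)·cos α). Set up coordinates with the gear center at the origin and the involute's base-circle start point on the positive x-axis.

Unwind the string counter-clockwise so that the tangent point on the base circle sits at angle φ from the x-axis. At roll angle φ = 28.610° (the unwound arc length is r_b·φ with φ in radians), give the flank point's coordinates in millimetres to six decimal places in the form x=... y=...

pitch radius r_p = m·N/2 = 4.185·56/2 = 117.180000
base radius r_b = r_p·cos α = 117.180000·cos 23.567° = 107.406387
roll angle φ = 28.610° = 0.49933870 rad
x = r_b·(cos φ + φ·sin φ) = 107.406387·(0.87789941 + 0.49933870·0.47884509) = 119.973503
y = r_b·(sin φ − φ·cos φ) = 107.406387·(0.47884509 − 0.49933870·0.87789941) = 4.347374

x=119.973503 y=4.347374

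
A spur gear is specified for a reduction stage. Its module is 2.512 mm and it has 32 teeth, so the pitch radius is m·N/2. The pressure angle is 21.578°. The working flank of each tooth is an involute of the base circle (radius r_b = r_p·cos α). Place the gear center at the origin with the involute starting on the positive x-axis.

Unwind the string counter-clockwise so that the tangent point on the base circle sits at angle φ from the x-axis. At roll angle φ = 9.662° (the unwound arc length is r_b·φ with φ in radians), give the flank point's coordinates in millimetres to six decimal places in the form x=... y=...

x=37.902909 y=0.059575

pitch radius r_p = m·N/2 = 2.512·32/2 = 40.192000
base radius r_b = r_p·cos α = 40.192000·cos 21.578° = 37.375255
roll angle φ = 9.662° = 0.16863371 rad
x = r_b·(cos φ + φ·sin φ) = 37.375255·(0.98581500 + 0.16863371·0.16783560) = 37.902909
y = r_b·(sin φ − φ·cos φ) = 37.375255·(0.16783560 − 0.16863371·0.98581500) = 0.059575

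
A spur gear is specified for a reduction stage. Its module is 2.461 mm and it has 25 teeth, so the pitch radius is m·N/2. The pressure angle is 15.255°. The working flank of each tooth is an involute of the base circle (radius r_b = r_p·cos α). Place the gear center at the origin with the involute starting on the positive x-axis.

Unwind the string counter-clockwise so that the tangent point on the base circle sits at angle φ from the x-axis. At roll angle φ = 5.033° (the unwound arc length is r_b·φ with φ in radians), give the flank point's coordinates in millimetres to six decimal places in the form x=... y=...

pitch radius r_p = m·N/2 = 2.461·25/2 = 30.762500
base radius r_b = r_p·cos α = 30.762500·cos 15.255° = 29.678564
roll angle φ = 5.033° = 0.08784242 rad
x = r_b·(cos φ + φ·sin φ) = 29.678564·(0.99614433 + 0.08784242·0.08772950) = 29.792847
y = r_b·(sin φ − φ·cos φ) = 29.678564·(0.08772950 − 0.08784242·0.99614433) = 0.006700

x=29.792847 y=0.006700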